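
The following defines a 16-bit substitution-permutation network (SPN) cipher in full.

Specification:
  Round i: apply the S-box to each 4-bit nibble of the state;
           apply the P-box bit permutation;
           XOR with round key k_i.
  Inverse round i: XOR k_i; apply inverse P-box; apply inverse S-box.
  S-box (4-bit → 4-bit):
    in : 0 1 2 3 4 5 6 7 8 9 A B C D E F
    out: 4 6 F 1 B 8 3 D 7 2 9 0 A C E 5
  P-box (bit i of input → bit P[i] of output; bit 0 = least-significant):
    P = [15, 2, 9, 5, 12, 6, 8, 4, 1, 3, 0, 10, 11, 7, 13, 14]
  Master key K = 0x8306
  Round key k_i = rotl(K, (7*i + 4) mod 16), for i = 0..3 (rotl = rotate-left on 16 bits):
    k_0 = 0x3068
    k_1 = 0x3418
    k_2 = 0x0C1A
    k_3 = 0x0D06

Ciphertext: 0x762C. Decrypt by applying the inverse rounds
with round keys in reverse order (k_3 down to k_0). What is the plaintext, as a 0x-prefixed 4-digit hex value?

s_0 = ciphertext = 0x762C
s_1 = InvRound(s_0, k_3) = 0x76FD
s_2 = InvRound(s_1, k_2) = 0x2F6E
s_3 = InvRound(s_2, k_1) = 0x332E
s_4 = InvRound(s_3, k_0) = 0xB311

0xB311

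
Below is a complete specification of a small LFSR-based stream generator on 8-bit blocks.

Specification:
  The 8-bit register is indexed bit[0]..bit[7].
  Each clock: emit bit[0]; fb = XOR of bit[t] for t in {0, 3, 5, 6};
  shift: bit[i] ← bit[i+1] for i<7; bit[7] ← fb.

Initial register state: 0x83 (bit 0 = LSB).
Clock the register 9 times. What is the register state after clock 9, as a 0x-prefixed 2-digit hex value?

0x0C

reg_0 = 0x83
clock 1: out=1, reg = 0xC1
clock 2: out=1, reg = 0x60
clock 3: out=0, reg = 0x30
clock 4: out=0, reg = 0x98
clock 5: out=0, reg = 0xCC
clock 6: out=0, reg = 0x66
clock 7: out=0, reg = 0x33
clock 8: out=1, reg = 0x19
clock 9: out=1, reg = 0x0C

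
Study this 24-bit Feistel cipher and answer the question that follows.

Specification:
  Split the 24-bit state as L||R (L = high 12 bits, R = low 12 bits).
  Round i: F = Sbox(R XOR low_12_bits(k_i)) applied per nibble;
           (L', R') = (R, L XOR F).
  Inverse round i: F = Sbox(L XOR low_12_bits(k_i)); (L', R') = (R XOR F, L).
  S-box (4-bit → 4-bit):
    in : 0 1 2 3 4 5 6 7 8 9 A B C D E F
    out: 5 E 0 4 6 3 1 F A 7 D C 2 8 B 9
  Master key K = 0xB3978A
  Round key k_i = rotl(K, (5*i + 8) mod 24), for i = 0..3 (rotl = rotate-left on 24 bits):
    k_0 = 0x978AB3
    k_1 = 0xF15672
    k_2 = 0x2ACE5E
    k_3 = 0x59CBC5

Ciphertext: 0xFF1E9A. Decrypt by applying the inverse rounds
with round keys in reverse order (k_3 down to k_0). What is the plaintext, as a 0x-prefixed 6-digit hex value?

s_0 = ciphertext = 0xFF1E9A
s_1 = InvRound(s_0, k_3) = 0x8DCFF1
s_2 = InvRound(s_1, k_2) = 0xE518DC
s_3 = InvRound(s_2, k_1) = 0x2D8E51
s_4 = InvRound(s_3, k_0) = 0x44D2D8

0x44D2D8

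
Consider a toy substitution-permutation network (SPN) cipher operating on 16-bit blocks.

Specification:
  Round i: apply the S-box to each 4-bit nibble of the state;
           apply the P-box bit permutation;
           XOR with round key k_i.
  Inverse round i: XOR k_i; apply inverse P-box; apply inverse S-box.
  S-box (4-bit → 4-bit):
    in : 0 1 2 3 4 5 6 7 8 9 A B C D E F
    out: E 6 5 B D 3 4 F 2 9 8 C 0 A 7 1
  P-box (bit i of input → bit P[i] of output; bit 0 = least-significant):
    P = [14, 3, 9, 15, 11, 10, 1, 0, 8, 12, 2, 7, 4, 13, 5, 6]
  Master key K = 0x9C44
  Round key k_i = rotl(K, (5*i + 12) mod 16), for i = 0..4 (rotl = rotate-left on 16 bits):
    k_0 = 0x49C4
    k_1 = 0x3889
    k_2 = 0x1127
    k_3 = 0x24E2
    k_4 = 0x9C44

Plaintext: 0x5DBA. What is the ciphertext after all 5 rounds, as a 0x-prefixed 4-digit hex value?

s_0 = plaintext = 0x5DBA
s_1 = Round(s_0, k_0) = 0xF957
s_2 = Round(s_1, k_1) = 0xF711
s_3 = Round(s_2, k_2) = 0x06B9
s_4 = Round(s_3, k_3) = 0xC485
s_5 = Round(s_4, k_4) = 0xD9C8

0xD9C8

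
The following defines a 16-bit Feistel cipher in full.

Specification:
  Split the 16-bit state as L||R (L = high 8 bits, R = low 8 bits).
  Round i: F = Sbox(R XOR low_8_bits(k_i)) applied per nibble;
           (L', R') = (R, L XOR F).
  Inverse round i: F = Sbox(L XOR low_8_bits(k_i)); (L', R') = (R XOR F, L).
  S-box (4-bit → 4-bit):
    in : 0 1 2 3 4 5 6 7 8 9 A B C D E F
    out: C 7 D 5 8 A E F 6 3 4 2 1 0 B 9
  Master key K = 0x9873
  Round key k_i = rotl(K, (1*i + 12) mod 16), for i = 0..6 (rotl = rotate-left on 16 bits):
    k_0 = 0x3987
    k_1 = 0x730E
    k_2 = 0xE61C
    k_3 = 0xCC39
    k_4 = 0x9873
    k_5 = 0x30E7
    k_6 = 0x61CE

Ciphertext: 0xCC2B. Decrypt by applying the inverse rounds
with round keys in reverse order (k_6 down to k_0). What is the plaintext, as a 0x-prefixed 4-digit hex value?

s_0 = ciphertext = 0xCC2B
s_1 = InvRound(s_0, k_6) = 0xE6CC
s_2 = InvRound(s_1, k_5) = 0x0BE6
s_3 = InvRound(s_2, k_4) = 0x100B
s_4 = InvRound(s_3, k_3) = 0xD810
s_5 = InvRound(s_4, k_2) = 0x08D8
s_6 = InvRound(s_5, k_1) = 0x1608
s_7 = InvRound(s_6, k_0) = 0x3F16

0x3F16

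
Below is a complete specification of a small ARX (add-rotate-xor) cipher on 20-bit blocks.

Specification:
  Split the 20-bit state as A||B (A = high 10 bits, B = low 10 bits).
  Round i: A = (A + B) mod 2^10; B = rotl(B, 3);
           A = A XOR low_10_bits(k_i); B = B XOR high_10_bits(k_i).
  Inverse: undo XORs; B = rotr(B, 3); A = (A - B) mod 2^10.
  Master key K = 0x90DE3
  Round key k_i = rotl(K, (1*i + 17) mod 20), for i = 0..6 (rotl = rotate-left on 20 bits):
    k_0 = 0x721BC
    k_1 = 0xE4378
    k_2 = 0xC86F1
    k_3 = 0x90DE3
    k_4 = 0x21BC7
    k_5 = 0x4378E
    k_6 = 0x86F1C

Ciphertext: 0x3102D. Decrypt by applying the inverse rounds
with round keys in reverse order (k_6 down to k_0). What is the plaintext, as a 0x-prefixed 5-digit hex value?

s_0 = ciphertext = 0x3102D
s_1 = InvRound(s_0, k_6) = 0x24B46
s_2 = InvRound(s_1, k_5) = 0x54DC9
s_3 = InvRound(s_2, k_4) = 0xBAFA9
s_4 = InvRound(s_3, k_3) = 0x72D3D
s_5 = InvRound(s_4, k_2) = 0x3DE43
s_6 = InvRound(s_5, k_1) = 0x755BA
s_7 = InvRound(s_6, k_0) = 0xD6D0E

0xD6D0E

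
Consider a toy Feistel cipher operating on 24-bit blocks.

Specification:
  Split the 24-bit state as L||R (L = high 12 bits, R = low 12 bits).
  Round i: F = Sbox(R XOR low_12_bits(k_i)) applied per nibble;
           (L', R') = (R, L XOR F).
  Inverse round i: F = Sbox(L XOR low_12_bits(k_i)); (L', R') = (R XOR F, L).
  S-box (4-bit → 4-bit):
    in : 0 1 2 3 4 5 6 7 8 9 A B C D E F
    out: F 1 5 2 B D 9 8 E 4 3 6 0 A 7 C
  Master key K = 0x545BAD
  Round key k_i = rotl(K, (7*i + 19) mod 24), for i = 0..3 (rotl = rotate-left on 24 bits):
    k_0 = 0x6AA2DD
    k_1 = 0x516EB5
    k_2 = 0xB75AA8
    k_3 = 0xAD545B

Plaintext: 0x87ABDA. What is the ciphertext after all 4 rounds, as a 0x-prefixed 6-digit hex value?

0x751C01

s_0 = plaintext = 0x87ABDA
s_1 = Round(s_0, k_0) = 0xBDAC82
s_2 = Round(s_1, k_1) = 0xC82EF2
s_3 = Round(s_2, k_2) = 0xEF2751
s_4 = Round(s_3, k_3) = 0x751C01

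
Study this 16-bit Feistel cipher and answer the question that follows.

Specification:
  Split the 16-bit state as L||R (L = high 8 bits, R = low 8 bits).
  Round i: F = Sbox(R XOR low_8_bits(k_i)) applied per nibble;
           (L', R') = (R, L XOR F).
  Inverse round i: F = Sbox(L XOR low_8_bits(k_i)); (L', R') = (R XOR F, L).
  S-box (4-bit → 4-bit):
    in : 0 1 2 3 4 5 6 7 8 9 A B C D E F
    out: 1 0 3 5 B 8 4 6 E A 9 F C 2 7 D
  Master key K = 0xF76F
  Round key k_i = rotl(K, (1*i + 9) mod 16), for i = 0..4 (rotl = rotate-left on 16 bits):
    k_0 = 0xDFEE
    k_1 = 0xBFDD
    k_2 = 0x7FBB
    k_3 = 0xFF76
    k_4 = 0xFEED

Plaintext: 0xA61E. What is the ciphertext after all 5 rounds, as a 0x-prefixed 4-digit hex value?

0x0555

s_0 = plaintext = 0xA61E
s_1 = Round(s_0, k_0) = 0x1E77
s_2 = Round(s_1, k_1) = 0x7787
s_3 = Round(s_2, k_2) = 0x872B
s_4 = Round(s_3, k_3) = 0x2B05
s_5 = Round(s_4, k_4) = 0x0555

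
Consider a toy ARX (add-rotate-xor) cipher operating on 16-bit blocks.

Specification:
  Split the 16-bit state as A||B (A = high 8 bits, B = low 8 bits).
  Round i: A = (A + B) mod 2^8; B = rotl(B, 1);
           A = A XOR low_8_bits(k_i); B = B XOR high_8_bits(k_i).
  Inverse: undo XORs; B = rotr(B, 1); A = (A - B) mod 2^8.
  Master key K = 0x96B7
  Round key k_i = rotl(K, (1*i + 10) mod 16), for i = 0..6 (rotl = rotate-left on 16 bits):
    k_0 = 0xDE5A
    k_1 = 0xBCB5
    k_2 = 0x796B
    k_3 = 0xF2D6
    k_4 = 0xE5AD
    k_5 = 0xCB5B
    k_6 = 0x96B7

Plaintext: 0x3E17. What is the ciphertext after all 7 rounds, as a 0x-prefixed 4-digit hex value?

s_0 = plaintext = 0x3E17
s_1 = Round(s_0, k_0) = 0x0FF0
s_2 = Round(s_1, k_1) = 0x4A5D
s_3 = Round(s_2, k_2) = 0xCCC3
s_4 = Round(s_3, k_3) = 0x5975
s_5 = Round(s_4, k_4) = 0x630F
s_6 = Round(s_5, k_5) = 0x29D5
s_7 = Round(s_6, k_6) = 0x493D

0x493D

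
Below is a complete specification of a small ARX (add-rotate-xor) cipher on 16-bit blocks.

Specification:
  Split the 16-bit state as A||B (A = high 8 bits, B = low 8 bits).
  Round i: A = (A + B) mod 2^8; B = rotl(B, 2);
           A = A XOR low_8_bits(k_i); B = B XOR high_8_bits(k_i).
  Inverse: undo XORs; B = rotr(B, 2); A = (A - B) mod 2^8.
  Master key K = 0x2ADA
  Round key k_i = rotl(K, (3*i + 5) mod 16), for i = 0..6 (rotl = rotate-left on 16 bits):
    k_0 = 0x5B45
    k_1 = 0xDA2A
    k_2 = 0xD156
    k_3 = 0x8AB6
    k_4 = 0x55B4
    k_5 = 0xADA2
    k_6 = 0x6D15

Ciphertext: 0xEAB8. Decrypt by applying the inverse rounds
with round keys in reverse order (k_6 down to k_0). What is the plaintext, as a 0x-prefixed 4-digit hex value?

0xDE6E

s_0 = ciphertext = 0xEAB8
s_1 = InvRound(s_0, k_6) = 0x8A75
s_2 = InvRound(s_1, k_5) = 0xF236
s_3 = InvRound(s_2, k_4) = 0x6ED8
s_4 = InvRound(s_3, k_3) = 0x4494
s_5 = InvRound(s_4, k_2) = 0xC151
s_6 = InvRound(s_5, k_1) = 0x09E2
s_7 = InvRound(s_6, k_0) = 0xDE6E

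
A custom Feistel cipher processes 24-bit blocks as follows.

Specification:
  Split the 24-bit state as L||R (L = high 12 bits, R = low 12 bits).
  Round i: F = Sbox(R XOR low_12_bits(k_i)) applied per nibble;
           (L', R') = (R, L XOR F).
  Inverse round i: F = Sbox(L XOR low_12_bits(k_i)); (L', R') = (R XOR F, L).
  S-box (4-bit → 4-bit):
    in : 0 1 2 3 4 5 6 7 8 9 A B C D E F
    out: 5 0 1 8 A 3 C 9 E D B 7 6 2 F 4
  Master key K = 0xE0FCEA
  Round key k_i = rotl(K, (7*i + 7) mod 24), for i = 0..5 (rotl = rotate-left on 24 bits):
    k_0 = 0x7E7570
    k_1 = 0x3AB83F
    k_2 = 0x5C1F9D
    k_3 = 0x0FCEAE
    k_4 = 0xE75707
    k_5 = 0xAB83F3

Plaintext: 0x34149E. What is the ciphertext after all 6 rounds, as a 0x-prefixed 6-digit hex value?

s_0 = plaintext = 0x34149E
s_1 = Round(s_0, k_0) = 0x49E3BE
s_2 = Round(s_1, k_1) = 0x3BE37E
s_3 = Round(s_2, k_2) = 0x37E546
s_4 = Round(s_3, k_3) = 0x546480
s_5 = Round(s_4, k_4) = 0x480DAF
s_6 = Round(s_5, k_5) = 0xDAFBB6

0xDAFBB6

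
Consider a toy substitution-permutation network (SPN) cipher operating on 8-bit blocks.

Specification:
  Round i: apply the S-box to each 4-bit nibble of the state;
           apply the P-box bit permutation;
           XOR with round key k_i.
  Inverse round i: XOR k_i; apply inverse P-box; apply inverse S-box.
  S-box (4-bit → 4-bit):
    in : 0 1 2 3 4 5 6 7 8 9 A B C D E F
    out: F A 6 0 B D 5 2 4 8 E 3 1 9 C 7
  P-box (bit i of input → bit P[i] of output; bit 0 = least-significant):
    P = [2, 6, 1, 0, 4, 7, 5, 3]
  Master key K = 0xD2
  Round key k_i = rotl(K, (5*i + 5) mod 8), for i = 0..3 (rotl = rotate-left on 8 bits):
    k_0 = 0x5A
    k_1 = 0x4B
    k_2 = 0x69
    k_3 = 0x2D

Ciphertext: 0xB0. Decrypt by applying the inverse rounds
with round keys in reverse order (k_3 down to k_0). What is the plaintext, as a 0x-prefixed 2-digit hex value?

0xE8

s_0 = ciphertext = 0xB0
s_1 = InvRound(s_0, k_3) = 0x4D
s_2 = InvRound(s_1, k_2) = 0x8C
s_3 = InvRound(s_2, k_1) = 0x70
s_4 = InvRound(s_3, k_0) = 0xE8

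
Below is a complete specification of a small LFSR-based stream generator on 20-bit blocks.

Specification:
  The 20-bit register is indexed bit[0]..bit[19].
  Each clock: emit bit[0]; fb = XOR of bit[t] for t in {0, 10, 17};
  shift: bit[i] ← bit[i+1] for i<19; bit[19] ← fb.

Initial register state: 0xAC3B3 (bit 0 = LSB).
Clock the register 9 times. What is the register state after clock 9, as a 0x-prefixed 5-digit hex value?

reg_0 = 0xAC3B3
clock 1: out=1, reg = 0x561D9
clock 2: out=1, reg = 0xAB0EC
clock 3: out=0, reg = 0xD5876
clock 4: out=0, reg = 0x6AC3B
clock 5: out=1, reg = 0xB561D
clock 6: out=1, reg = 0xDAB0E
clock 7: out=0, reg = 0x6D587
clock 8: out=1, reg = 0xB6AC3
clock 9: out=1, reg = 0x5B561

0x5B561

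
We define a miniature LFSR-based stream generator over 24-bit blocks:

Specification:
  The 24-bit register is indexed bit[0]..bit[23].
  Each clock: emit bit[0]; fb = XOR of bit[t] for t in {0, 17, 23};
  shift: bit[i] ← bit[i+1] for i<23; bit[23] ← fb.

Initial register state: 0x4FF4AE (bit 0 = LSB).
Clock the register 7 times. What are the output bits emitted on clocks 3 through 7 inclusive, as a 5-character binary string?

11010

reg_0 = 0x4FF4AE
clock 1: out=0, reg = 0xA7FA57
clock 2: out=1, reg = 0xD3FD2B
clock 3: out=1, reg = 0xE9FE95
clock 4: out=1, reg = 0x74FF4A
clock 5: out=0, reg = 0x3A7FA5
clock 6: out=1, reg = 0x1D3FD2
clock 7: out=0, reg = 0x0E9FE9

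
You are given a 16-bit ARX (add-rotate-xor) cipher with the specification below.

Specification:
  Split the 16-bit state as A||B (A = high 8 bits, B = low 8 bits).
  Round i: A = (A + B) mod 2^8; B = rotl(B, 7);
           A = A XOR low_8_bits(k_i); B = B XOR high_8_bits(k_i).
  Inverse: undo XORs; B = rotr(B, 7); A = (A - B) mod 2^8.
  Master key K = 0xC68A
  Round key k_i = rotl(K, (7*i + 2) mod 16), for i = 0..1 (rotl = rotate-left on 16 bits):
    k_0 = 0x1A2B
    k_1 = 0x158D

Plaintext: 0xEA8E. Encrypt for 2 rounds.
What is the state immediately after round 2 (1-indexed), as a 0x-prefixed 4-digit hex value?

s_0 = plaintext = 0xEA8E
s_1 = Round(s_0, k_0) = 0x535D
s_2 = Round(s_1, k_1) = 0x3DBB

0x3DBB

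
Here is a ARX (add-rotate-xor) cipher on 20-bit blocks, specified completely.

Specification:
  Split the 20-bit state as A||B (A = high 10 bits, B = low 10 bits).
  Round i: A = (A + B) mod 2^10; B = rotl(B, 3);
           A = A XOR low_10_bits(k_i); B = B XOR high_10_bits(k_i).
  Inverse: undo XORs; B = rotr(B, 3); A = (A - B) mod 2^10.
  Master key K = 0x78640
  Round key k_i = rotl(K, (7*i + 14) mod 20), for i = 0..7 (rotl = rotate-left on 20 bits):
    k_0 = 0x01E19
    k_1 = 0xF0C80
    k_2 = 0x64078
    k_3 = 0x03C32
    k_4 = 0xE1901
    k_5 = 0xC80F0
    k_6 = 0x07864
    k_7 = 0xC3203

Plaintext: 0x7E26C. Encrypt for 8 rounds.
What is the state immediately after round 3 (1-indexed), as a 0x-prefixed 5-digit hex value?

0x91779

s_0 = plaintext = 0x7E26C
s_1 = Round(s_0, k_0) = 0x9F763
s_2 = Round(s_1, k_1) = 0x580DD
s_3 = Round(s_2, k_2) = 0x91779
s_4 = Round(s_3, k_3) = 0x633C1
s_5 = Round(s_4, k_4) = 0x13189
s_6 = Round(s_5, k_5) = 0x4976B
s_7 = Round(s_6, k_6) = 0x3D340
s_8 = Round(s_7, k_7) = 0x8DD0A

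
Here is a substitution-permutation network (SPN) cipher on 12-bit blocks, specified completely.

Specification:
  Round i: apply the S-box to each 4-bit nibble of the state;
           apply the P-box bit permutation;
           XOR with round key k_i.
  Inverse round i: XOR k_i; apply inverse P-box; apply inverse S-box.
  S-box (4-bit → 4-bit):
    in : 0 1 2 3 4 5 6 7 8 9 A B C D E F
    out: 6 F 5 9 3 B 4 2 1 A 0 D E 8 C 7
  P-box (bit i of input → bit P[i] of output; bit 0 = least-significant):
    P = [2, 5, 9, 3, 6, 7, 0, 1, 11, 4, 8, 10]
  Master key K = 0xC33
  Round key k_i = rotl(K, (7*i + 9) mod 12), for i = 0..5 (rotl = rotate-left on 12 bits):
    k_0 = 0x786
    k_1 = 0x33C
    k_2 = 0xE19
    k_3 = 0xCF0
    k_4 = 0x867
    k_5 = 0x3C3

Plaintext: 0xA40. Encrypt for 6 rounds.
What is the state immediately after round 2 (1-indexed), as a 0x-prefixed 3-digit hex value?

0xD2D

s_0 = plaintext = 0xA40
s_1 = Round(s_0, k_0) = 0x566
s_2 = Round(s_1, k_1) = 0xD2D
s_3 = Round(s_2, k_2) = 0xA50
s_4 = Round(s_3, k_3) = 0xE12
s_5 = Round(s_4, k_4) = 0xFA0
s_6 = Round(s_5, k_5) = 0x8F3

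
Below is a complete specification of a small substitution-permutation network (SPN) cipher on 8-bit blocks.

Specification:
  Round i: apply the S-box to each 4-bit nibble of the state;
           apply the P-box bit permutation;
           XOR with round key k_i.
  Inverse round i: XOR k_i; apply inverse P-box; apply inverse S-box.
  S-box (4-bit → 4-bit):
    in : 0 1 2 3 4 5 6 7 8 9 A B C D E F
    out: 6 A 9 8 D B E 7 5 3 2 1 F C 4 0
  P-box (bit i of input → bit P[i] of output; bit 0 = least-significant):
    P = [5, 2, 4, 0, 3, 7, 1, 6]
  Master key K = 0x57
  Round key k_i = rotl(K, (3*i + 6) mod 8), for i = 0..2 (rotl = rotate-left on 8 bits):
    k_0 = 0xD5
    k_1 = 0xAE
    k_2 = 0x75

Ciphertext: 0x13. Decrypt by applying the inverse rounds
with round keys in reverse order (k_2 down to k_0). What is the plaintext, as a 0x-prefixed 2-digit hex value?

s_0 = ciphertext = 0x13
s_1 = InvRound(s_0, k_2) = 0xD9
s_2 = InvRound(s_1, k_1) = 0xDC
s_3 = InvRound(s_2, k_0) = 0xB3

0xB3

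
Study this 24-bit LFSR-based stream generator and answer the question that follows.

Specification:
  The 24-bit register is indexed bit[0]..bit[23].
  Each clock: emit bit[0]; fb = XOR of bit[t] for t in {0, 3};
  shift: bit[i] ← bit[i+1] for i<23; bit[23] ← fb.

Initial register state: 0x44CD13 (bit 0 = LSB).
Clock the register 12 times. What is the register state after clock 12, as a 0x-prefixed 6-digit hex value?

0x4B144C

reg_0 = 0x44CD13
clock 1: out=1, reg = 0xA26689
clock 2: out=1, reg = 0x513344
clock 3: out=0, reg = 0x2899A2
clock 4: out=0, reg = 0x144CD1
clock 5: out=1, reg = 0x8A2668
clock 6: out=0, reg = 0xC51334
clock 7: out=0, reg = 0x62899A
clock 8: out=0, reg = 0xB144CD
clock 9: out=1, reg = 0x58A266
clock 10: out=0, reg = 0x2C5133
clock 11: out=1, reg = 0x962899
clock 12: out=1, reg = 0x4B144C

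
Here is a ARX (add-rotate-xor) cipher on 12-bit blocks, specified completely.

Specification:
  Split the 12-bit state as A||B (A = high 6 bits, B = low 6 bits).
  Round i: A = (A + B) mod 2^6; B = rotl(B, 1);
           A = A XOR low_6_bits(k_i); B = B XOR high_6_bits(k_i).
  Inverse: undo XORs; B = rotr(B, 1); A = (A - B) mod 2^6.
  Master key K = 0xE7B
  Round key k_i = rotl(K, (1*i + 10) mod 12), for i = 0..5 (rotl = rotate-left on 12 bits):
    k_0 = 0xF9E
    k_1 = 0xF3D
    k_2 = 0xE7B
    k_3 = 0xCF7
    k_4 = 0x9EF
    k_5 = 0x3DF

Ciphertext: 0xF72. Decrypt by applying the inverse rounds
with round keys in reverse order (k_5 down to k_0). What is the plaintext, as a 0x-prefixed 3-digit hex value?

0xBE2

s_0 = ciphertext = 0xF72
s_1 = InvRound(s_0, k_5) = 0x93E
s_2 = InvRound(s_1, k_4) = 0x7EC
s_3 = InvRound(s_2, k_3) = 0xE6F
s_4 = InvRound(s_3, k_2) = 0xDCB
s_5 = InvRound(s_4, k_1) = 0x3FB
s_6 = InvRound(s_5, k_0) = 0xBE2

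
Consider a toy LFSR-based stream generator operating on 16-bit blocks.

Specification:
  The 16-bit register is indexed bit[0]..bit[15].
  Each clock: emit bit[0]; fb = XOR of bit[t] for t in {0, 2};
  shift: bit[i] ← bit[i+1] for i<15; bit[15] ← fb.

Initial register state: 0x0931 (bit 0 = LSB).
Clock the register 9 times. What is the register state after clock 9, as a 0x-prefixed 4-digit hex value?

reg_0 = 0x0931
clock 1: out=1, reg = 0x8498
clock 2: out=0, reg = 0x424C
clock 3: out=0, reg = 0xA126
clock 4: out=0, reg = 0xD093
clock 5: out=1, reg = 0xE849
clock 6: out=1, reg = 0xF424
clock 7: out=0, reg = 0xFA12
clock 8: out=0, reg = 0x7D09
clock 9: out=1, reg = 0xBE84

0xBE84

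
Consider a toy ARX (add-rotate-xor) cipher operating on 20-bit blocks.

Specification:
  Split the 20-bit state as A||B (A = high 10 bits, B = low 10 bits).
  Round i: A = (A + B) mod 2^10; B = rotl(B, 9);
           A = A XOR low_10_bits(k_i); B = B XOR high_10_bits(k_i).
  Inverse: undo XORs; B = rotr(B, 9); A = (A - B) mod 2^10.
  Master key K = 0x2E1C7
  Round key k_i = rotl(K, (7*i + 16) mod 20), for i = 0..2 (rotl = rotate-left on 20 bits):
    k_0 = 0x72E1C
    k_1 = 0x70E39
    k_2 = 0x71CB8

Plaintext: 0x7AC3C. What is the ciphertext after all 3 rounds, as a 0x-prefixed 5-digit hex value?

s_0 = plaintext = 0x7AC3C
s_1 = Round(s_0, k_0) = 0x0EDD5
s_2 = Round(s_1, k_1) = 0x0A729
s_3 = Round(s_2, k_2) = 0xFAA53

0xFAA53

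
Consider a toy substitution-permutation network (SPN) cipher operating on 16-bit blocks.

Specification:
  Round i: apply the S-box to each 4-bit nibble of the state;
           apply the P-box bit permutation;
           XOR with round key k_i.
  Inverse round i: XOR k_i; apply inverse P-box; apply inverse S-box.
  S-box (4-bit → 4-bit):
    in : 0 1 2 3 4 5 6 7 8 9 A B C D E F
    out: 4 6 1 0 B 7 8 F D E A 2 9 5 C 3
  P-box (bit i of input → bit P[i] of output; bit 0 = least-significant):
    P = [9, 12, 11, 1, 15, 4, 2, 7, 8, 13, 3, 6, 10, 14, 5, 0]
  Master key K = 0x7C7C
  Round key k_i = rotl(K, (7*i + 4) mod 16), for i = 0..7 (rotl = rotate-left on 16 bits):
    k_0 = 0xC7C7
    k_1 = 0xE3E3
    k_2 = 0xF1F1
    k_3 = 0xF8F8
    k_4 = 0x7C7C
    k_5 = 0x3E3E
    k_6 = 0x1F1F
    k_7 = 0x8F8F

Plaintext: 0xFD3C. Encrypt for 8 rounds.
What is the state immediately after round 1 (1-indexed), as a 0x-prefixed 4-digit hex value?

0x80CD

s_0 = plaintext = 0xFD3C
s_1 = Round(s_0, k_0) = 0x80CD
s_2 = Round(s_1, k_1) = 0x6D4A
s_3 = Round(s_2, k_2) = 0x606A
s_4 = Round(s_3, k_3) = 0xE873
s_5 = Round(s_4, k_4) = 0xFD81
s_6 = Round(s_5, k_5) = 0xE3B2
s_7 = Round(s_6, k_6) = 0x1D2E
s_8 = Round(s_7, k_7) = 0x46A5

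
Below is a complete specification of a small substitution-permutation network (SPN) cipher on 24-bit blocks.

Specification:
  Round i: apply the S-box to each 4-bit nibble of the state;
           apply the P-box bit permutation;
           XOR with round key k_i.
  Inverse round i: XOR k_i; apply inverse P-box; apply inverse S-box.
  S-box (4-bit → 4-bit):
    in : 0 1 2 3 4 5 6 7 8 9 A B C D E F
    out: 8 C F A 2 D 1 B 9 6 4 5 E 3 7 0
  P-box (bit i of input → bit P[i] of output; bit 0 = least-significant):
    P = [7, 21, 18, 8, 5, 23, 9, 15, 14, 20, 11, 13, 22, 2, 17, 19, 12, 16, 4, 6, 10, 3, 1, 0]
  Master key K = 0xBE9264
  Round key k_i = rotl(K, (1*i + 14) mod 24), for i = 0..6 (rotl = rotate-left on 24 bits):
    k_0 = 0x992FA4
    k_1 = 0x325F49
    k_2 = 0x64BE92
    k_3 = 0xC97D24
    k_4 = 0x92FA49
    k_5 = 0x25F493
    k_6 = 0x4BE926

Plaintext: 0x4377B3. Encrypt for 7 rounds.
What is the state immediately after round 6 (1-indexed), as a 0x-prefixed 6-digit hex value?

0xCB4919

s_0 = plaintext = 0x4377B3
s_1 = Round(s_0, k_0) = 0xE04CC8
s_2 = Round(s_1, k_1) = 0xA2F087
s_3 = Round(s_2, k_2) = 0x450F60
s_4 = Round(s_3, k_3) = 0xC16C5C
s_5 = Round(s_4, k_4) = 0xE65132
s_6 = Round(s_5, k_5) = 0xCB4919
s_7 = Round(s_6, k_6) = 0x7F7339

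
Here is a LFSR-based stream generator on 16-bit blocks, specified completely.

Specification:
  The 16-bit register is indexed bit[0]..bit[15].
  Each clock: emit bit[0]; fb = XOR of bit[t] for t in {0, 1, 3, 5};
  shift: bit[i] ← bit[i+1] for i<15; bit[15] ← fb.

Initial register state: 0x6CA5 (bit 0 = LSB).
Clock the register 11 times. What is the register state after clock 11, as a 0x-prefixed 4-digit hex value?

reg_0 = 0x6CA5
clock 1: out=1, reg = 0x3652
clock 2: out=0, reg = 0x9B29
clock 3: out=1, reg = 0xCD94
clock 4: out=0, reg = 0x66CA
clock 5: out=0, reg = 0x3365
clock 6: out=1, reg = 0x19B2
clock 7: out=0, reg = 0x0CD9
clock 8: out=1, reg = 0x066C
clock 9: out=0, reg = 0x0336
clock 10: out=0, reg = 0x019B
clock 11: out=1, reg = 0x80CD

0x80CD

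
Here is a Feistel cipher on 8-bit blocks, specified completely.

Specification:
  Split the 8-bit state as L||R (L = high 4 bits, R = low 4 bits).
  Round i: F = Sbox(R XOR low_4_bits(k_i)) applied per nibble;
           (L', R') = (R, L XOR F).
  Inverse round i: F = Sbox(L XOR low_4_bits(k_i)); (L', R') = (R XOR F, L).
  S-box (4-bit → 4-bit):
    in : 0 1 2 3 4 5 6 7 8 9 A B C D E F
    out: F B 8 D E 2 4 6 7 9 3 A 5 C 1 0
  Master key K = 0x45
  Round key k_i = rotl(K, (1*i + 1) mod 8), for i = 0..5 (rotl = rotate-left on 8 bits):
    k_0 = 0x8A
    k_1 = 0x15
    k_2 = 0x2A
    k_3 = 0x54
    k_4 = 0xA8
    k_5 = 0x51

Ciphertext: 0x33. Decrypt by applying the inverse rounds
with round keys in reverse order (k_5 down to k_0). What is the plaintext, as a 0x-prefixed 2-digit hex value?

0x65

s_0 = ciphertext = 0x33
s_1 = InvRound(s_0, k_5) = 0xB3
s_2 = InvRound(s_1, k_4) = 0xEB
s_3 = InvRound(s_2, k_3) = 0x8E
s_4 = InvRound(s_3, k_2) = 0x68
s_5 = InvRound(s_4, k_1) = 0x56
s_6 = InvRound(s_5, k_0) = 0x65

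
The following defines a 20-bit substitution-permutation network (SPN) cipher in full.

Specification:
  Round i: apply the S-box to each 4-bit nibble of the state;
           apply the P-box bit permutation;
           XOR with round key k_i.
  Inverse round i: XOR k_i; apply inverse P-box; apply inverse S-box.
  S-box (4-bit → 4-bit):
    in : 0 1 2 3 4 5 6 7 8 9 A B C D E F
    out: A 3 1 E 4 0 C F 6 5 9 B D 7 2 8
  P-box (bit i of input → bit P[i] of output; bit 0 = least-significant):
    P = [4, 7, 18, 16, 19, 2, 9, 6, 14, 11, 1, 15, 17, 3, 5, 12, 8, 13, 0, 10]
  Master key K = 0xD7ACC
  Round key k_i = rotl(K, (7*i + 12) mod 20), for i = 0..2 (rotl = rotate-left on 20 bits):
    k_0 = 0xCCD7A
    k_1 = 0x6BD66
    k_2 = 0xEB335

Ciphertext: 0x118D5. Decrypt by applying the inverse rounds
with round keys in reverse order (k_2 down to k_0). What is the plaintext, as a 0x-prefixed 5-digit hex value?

0x9B29B

s_0 = ciphertext = 0x118D5
s_1 = InvRound(s_0, k_2) = 0x190C3
s_2 = InvRound(s_1, k_1) = 0x79EE3
s_3 = InvRound(s_2, k_0) = 0x9B29B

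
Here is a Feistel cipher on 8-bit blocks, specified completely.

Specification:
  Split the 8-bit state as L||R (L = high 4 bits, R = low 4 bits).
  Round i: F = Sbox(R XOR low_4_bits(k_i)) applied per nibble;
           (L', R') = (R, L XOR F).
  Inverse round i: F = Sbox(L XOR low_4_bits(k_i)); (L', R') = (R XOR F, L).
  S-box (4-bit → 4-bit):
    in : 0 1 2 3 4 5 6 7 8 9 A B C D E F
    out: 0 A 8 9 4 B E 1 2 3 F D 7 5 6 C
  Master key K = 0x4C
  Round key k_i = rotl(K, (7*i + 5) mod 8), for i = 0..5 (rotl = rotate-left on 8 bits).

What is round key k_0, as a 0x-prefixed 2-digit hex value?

0x89

K = 0x4C
k_0 = rotl(K, (7*0+5) mod 8) = rotl(K, 5) = 0x89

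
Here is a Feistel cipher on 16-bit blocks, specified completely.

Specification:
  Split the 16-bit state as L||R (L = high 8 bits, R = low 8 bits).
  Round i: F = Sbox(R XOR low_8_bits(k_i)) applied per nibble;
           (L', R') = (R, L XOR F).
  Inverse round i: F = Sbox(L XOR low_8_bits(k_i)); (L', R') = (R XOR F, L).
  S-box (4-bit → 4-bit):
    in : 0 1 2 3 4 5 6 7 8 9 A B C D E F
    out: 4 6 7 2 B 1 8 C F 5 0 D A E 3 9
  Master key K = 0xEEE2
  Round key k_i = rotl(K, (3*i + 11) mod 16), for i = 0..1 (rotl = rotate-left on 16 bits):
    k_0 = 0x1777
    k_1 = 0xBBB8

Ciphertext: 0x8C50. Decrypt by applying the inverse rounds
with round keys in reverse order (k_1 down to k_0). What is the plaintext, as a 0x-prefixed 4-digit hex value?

s_0 = ciphertext = 0x8C50
s_1 = InvRound(s_0, k_1) = 0x7B8C
s_2 = InvRound(s_1, k_0) = 0xC67B

0xC67B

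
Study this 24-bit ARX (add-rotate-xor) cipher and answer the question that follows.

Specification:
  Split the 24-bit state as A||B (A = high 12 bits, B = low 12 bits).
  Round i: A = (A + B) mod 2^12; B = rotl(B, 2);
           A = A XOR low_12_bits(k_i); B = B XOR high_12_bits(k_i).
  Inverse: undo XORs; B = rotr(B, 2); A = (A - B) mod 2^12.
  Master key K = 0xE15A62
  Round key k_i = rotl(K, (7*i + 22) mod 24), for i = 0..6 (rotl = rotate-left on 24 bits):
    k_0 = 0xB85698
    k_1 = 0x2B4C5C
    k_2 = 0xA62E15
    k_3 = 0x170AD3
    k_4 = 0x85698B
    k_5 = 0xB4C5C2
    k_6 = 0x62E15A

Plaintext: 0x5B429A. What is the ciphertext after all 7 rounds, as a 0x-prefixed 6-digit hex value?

0x7D0197

s_0 = plaintext = 0x5B429A
s_1 = Round(s_0, k_0) = 0xED61ED
s_2 = Round(s_1, k_1) = 0xC9F500
s_3 = Round(s_2, k_2) = 0xF8AE63
s_4 = Round(s_3, k_3) = 0x73E8FF
s_5 = Round(s_4, k_4) = 0x9B6BA8
s_6 = Round(s_5, k_5) = 0x09C5EE
s_7 = Round(s_6, k_6) = 0x7D0197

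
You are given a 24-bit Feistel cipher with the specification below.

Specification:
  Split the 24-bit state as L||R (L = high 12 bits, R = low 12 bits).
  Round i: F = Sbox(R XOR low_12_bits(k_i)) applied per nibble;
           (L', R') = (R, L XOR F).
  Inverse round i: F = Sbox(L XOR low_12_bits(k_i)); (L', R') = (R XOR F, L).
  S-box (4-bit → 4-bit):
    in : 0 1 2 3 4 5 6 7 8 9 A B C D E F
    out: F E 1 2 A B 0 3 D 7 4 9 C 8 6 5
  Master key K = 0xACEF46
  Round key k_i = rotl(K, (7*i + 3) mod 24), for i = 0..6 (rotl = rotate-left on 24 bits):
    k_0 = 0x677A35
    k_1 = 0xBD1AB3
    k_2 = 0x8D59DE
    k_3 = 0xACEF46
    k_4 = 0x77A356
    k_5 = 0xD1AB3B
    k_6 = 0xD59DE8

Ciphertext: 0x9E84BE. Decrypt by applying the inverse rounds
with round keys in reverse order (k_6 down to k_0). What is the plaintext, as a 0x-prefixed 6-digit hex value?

s_0 = ciphertext = 0x9E84BE
s_1 = InvRound(s_0, k_6) = 0xE419E8
s_2 = InvRound(s_1, k_5) = 0x2DCE41
s_3 = InvRound(s_2, k_4) = 0x0952DC
s_4 = InvRound(s_3, k_3) = 0x75E095
s_5 = InvRound(s_4, k_2) = 0x64A75E
s_6 = InvRound(s_5, k_1) = 0xB0964A
s_7 = InvRound(s_6, k_0) = 0x866B09

0x866B09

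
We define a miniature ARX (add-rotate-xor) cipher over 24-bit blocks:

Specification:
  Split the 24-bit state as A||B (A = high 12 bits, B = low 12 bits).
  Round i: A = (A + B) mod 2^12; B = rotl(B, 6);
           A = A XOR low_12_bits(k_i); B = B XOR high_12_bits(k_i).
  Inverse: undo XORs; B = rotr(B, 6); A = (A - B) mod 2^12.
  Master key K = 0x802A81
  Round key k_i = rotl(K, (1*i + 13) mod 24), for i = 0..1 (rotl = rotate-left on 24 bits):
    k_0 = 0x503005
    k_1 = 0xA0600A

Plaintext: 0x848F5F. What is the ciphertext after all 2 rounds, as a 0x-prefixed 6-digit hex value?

s_0 = plaintext = 0x848F5F
s_1 = Round(s_0, k_0) = 0x7A22FE
s_2 = Round(s_1, k_1) = 0xAAA58D

0xAAA58D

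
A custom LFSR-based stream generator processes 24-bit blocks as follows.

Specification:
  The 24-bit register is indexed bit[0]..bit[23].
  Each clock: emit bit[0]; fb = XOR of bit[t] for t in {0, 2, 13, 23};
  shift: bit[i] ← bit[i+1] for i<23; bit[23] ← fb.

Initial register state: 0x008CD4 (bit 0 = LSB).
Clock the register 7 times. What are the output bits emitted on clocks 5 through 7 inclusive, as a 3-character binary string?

reg_0 = 0x008CD4
clock 1: out=0, reg = 0x80466A
clock 2: out=0, reg = 0xC02335
clock 3: out=1, reg = 0x60119A
clock 4: out=0, reg = 0x3008CD
clock 5: out=1, reg = 0x180466
clock 6: out=0, reg = 0x8C0233
clock 7: out=1, reg = 0x460119

101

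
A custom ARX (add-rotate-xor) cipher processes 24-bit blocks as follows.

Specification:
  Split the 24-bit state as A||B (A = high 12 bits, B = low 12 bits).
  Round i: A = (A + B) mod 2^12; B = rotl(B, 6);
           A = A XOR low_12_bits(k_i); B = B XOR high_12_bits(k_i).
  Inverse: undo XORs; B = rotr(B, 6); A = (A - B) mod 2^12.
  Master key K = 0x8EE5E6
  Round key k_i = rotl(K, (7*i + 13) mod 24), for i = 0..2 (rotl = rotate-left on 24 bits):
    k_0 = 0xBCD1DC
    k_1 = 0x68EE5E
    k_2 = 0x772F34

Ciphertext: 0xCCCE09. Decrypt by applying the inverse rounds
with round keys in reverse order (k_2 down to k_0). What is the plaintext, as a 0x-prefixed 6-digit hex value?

0x6ACB04

s_0 = ciphertext = 0xCCCE09
s_1 = InvRound(s_0, k_2) = 0x513EE5
s_2 = InvRound(s_1, k_1) = 0x06CAE1
s_3 = InvRound(s_2, k_0) = 0x6ACB04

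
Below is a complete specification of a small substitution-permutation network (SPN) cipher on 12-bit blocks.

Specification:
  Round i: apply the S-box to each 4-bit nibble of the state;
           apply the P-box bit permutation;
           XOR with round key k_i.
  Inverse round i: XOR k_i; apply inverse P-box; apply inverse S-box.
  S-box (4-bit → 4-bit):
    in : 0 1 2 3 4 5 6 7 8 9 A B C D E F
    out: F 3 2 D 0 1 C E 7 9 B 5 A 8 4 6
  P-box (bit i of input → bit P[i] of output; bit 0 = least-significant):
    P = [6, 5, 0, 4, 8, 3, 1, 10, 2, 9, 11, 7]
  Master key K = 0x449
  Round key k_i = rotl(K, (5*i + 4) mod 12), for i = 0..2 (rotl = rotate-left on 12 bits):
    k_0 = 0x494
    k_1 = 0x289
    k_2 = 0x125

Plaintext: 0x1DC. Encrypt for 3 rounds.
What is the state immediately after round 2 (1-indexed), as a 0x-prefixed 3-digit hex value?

s_0 = plaintext = 0x1DC
s_1 = Round(s_0, k_0) = 0x2A0
s_2 = Round(s_1, k_1) = 0x5F0
s_3 = Round(s_2, k_2) = 0x15A

0x5F0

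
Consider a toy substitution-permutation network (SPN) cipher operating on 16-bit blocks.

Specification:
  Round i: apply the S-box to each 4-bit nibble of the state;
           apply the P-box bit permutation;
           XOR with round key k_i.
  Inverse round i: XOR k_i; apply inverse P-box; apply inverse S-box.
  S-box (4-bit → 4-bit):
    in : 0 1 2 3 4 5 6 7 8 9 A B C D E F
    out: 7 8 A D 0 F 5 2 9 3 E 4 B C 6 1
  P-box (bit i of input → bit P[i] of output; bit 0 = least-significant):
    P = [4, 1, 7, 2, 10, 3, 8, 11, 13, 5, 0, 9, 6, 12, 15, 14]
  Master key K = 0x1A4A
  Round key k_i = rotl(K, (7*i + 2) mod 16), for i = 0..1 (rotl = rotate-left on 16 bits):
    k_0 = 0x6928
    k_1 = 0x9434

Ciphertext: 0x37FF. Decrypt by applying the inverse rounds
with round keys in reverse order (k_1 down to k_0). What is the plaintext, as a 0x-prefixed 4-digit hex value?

0xF11A

s_0 = ciphertext = 0x37FF
s_1 = InvRound(s_0, k_1) = 0x63EE
s_2 = InvRound(s_1, k_0) = 0xF11A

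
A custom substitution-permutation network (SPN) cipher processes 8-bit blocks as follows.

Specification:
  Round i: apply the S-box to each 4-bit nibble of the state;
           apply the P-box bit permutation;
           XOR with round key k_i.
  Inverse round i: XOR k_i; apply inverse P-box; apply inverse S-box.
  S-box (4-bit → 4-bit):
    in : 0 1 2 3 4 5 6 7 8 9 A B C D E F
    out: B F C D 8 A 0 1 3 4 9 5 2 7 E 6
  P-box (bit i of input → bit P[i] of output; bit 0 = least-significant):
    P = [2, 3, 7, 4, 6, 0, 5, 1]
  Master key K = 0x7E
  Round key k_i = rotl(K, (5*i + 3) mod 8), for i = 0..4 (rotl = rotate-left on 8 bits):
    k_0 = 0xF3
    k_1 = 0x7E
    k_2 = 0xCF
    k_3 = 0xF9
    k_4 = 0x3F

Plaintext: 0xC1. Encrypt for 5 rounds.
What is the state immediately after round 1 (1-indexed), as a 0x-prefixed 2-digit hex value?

0x6E

s_0 = plaintext = 0xC1
s_1 = Round(s_0, k_0) = 0x6E
s_2 = Round(s_1, k_1) = 0xE6
s_3 = Round(s_2, k_2) = 0xEC
s_4 = Round(s_3, k_3) = 0xD2
s_5 = Round(s_4, k_4) = 0xCE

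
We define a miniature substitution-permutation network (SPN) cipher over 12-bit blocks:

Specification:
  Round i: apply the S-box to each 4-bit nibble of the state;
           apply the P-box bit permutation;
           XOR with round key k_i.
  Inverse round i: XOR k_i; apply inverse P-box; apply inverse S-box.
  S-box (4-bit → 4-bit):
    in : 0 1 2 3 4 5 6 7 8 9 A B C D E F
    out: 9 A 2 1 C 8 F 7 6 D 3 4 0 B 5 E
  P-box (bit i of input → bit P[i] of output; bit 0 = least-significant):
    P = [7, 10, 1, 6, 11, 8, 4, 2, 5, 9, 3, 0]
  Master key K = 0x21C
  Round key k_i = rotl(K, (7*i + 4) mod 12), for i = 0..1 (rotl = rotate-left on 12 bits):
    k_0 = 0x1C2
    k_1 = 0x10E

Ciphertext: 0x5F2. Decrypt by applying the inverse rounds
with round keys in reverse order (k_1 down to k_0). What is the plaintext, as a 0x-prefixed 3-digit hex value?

0xFD7

s_0 = ciphertext = 0x5F2
s_1 = InvRound(s_0, k_1) = 0xE4D
s_2 = InvRound(s_1, k_0) = 0xFD7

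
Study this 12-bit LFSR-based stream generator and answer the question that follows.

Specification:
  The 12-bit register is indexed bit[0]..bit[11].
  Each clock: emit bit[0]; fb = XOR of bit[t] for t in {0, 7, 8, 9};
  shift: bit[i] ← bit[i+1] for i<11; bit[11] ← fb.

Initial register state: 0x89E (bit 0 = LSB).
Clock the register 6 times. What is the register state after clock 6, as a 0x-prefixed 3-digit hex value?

reg_0 = 0x89E
clock 1: out=0, reg = 0xC4F
clock 2: out=1, reg = 0xE27
clock 3: out=1, reg = 0x713
clock 4: out=1, reg = 0xB89
clock 5: out=1, reg = 0x5C4
clock 6: out=0, reg = 0x2E2

0x2E2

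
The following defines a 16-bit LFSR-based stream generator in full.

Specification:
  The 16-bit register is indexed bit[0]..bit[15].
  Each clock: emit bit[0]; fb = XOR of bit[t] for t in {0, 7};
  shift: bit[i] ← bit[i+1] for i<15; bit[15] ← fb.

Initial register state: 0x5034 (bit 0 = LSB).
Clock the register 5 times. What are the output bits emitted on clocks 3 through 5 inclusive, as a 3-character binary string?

reg_0 = 0x5034
clock 1: out=0, reg = 0x281A
clock 2: out=0, reg = 0x140D
clock 3: out=1, reg = 0x8A06
clock 4: out=0, reg = 0x4503
clock 5: out=1, reg = 0xA281

101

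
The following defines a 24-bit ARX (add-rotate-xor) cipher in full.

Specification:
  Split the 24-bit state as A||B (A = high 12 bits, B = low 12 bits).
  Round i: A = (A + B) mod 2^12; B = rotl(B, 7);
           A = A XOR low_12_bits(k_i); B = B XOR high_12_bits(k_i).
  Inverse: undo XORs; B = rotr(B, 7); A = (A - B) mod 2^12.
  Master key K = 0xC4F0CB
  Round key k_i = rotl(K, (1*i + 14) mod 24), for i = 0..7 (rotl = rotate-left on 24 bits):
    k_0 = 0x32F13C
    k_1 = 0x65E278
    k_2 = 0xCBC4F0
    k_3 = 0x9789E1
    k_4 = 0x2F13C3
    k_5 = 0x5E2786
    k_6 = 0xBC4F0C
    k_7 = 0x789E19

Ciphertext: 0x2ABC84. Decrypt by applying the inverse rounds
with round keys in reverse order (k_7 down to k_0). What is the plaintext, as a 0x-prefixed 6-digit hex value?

0x1B494C

s_0 = ciphertext = 0x2ABC84
s_1 = InvRound(s_0, k_7) = 0xAFC1B6
s_2 = InvRound(s_1, k_6) = 0x79CE54
s_3 = InvRound(s_2, k_5) = 0x9436D7
s_4 = InvRound(s_3, k_4) = 0x5B84C8
s_5 = InvRound(s_4, k_3) = 0x63E61B
s_6 = InvRound(s_5, k_2) = 0xDD94F5
s_7 = InvRound(s_6, k_1) = 0xA3C565
s_8 = InvRound(s_7, k_0) = 0x1B494C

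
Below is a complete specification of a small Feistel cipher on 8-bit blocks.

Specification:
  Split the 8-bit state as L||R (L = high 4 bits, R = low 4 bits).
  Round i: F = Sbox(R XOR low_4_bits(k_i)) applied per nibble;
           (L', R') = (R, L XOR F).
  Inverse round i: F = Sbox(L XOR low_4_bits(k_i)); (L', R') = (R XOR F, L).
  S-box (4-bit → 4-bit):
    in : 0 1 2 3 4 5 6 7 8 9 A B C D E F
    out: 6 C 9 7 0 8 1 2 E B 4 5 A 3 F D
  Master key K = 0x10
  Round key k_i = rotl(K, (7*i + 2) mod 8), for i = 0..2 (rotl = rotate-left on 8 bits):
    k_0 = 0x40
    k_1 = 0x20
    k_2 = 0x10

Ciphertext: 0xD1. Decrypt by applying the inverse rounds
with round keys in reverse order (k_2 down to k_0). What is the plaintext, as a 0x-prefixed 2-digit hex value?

0x24

s_0 = ciphertext = 0xD1
s_1 = InvRound(s_0, k_2) = 0x2D
s_2 = InvRound(s_1, k_1) = 0x42
s_3 = InvRound(s_2, k_0) = 0x24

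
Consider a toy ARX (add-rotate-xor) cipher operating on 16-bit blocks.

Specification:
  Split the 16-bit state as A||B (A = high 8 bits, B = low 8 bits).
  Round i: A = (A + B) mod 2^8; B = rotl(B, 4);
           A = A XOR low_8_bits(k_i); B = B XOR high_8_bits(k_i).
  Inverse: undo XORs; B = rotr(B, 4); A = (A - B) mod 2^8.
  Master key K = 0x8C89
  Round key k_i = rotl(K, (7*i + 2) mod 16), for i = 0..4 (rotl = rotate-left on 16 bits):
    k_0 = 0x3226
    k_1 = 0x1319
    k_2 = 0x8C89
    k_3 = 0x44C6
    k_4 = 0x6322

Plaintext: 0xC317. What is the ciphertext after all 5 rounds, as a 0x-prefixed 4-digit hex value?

s_0 = plaintext = 0xC317
s_1 = Round(s_0, k_0) = 0xFC43
s_2 = Round(s_1, k_1) = 0x2627
s_3 = Round(s_2, k_2) = 0xC4FE
s_4 = Round(s_3, k_3) = 0x04AB
s_5 = Round(s_4, k_4) = 0x8DD9

0x8DD9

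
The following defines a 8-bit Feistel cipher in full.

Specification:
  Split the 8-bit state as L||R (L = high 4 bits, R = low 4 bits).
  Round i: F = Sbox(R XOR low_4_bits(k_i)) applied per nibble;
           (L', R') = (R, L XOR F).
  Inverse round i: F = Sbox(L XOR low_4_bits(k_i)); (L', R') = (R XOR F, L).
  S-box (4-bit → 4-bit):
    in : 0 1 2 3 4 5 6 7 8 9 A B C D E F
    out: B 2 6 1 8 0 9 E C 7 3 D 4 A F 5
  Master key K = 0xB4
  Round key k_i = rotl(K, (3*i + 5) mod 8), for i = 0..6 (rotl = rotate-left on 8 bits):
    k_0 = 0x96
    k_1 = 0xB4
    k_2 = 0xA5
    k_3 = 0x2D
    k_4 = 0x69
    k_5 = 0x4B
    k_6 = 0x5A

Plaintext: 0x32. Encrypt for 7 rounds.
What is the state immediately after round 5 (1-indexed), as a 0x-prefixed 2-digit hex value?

0xCD

s_0 = plaintext = 0x32
s_1 = Round(s_0, k_0) = 0x2B
s_2 = Round(s_1, k_1) = 0xB7
s_3 = Round(s_2, k_2) = 0x7D
s_4 = Round(s_3, k_3) = 0xDC
s_5 = Round(s_4, k_4) = 0xCD
s_6 = Round(s_5, k_5) = 0xD5
s_7 = Round(s_6, k_6) = 0x58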